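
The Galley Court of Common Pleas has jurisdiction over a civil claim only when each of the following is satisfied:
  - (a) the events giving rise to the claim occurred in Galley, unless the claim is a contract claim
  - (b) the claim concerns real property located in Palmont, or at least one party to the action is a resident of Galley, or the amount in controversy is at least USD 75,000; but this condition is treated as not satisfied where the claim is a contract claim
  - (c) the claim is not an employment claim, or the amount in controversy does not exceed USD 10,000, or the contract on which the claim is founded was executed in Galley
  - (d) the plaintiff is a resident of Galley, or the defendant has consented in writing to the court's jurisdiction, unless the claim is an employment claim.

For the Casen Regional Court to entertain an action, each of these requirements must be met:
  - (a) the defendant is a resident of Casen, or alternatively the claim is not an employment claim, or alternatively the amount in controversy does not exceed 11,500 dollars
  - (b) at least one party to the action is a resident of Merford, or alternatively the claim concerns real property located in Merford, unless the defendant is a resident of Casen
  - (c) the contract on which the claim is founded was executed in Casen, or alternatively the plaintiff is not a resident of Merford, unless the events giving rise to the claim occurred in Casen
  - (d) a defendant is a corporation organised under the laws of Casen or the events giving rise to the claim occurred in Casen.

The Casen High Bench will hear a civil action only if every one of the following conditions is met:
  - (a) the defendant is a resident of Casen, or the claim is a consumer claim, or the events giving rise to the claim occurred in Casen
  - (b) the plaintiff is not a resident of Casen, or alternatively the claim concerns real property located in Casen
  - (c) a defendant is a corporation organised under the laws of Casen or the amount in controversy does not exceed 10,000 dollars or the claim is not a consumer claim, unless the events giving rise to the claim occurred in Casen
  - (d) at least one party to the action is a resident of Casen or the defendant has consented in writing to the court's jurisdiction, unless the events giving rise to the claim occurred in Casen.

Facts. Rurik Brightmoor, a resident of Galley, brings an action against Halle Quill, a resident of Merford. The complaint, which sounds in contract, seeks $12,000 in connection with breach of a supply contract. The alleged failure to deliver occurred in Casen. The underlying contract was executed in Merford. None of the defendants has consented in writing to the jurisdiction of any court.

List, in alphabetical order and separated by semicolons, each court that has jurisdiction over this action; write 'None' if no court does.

The Galley Court of Common Pleas:
  (a) The operative events occurred in Casen, not Galley. However, the claim is a contract claim, so the 'unless' proviso supplies this condition. Met.
  (b) Rurik Brightmoor resides in Galley, so one alternative holds. But the carve-out bites: the claim is a contract claim. Condition not met.
  (c) The claim is a contract claim, not an employment claim — that alternative is enough. Met.
  (d) The plaintiff resides in Galley — that alternative is enough. Satisfied.
  → At least one condition fails; no jurisdiction.
The Casen Regional Court:
  (a) The claim is a contract claim, not an employment claim, so one alternative holds. Met.
  (b) Halle Quill resides in Merford — that alternative is enough. Condition met.
  (c) The plaintiff resides in Galley, which is not Merford, which satisfies one of the alternatives. Condition met.
  (d) The operative events occurred in Casen, so this disjunct is met. Condition met.
  → The court has jurisdiction.
The Casen High Bench:
  (a) The operative events occurred in Casen, which satisfies one of the alternatives. Satisfied.
  (b) The plaintiff resides in Galley, which is not Casen, so one alternative holds. Met.
  (c) The claim is a contract claim, not a consumer claim, which satisfies one of the alternatives. Satisfied.
  (d) No party resides in Casen; no such written consent has been filed — none of the alternatives is met. The proviso rescues it, though: the operative events occurred in Casen. Satisfied.
  → The court has jurisdiction.

the Casen High Bench; the Casen Regional Court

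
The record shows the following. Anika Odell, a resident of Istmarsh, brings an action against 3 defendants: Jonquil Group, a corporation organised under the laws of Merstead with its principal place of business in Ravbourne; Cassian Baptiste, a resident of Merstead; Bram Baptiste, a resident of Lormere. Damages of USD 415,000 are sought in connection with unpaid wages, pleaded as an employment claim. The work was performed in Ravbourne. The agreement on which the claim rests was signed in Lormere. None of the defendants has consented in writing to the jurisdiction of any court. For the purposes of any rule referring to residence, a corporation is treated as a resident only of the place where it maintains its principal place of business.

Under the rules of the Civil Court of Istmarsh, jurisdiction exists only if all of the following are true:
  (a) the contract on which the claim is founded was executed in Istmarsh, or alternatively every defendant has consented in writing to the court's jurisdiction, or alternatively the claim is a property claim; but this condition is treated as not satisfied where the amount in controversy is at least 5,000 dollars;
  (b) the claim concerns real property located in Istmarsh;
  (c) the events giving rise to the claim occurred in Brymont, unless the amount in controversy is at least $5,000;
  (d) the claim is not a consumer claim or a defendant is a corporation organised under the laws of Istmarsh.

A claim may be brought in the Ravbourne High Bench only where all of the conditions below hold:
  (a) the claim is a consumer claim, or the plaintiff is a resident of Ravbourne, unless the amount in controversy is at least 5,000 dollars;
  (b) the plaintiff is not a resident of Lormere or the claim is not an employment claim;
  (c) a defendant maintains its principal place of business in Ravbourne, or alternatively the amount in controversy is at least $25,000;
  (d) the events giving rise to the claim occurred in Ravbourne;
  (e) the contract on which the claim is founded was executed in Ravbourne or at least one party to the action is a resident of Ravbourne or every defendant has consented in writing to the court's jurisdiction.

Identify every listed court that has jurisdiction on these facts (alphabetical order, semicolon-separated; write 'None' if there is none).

the Ravbourne High Bench

The Civil Court of Istmarsh:
  (a) The contract was executed in Lormere, not Istmarsh; no such written consent has been filed; the claim is an employment claim, not a property claim — no alternative holds. Condition not met.
  (b) The claim does not concern real property. Condition not met.
  (c) The operative events occurred in Ravbourne, not Brymont. The proviso rescues it, though: the amount in controversy is $415,000, which meets the $5,000 floor. Condition met.
  (d) The claim is an employment claim, not a consumer claim, so this disjunct is met. Condition met.
  → At least one condition fails; no jurisdiction.
The Ravbourne High Bench:
  (a) The claim is an employment claim, not a consumer claim; the plaintiff resides in Istmarsh, not Ravbourne — none of the alternatives is met. But the amount in controversy is USD 415,000, which meets the USD 5,000 floor, and the 'unless' clause therefore excuses the requirement. Met.
  (b) The plaintiff resides in Istmarsh, which is not Lormere, which satisfies one of the alternatives. Satisfied.
  (c) Jonquil Group has its principal place of business in Ravbourne, so one alternative holds. Satisfied.
  (d) The operative events occurred in Ravbourne. Met.
  (e) Jonquil Group resides in Ravbourne, so one alternative holds. Met.
  → The court has jurisdiction.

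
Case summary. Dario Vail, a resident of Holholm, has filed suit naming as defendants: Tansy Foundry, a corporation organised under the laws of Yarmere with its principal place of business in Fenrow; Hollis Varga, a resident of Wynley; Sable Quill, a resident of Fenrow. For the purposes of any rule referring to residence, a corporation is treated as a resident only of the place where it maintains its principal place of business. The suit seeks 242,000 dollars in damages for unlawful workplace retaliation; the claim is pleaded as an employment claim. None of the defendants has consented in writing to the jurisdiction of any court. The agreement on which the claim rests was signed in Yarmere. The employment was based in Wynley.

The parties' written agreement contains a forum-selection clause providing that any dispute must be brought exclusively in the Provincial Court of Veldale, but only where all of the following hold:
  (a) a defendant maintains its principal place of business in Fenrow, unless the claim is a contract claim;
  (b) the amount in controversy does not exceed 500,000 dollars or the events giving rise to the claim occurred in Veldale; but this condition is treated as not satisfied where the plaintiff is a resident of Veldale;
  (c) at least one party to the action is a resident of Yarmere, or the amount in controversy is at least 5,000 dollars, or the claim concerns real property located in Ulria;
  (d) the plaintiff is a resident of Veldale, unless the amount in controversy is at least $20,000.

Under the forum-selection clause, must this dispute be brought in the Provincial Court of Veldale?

Yes

The Provincial Court of Veldale:
  (a) Tansy Foundry has its principal place of business in Fenrow. Met.
  (b) The amount in controversy is USD 242,000, within the $500,000 ceiling, which satisfies one of the alternatives. And the carve-out is inapplicable — the plaintiff resides in Holholm, not Veldale. Met.
  (c) The amount in controversy is 242,000 dollars, which meets the $5,000 floor — that alternative is enough. Met.
  (d) The plaintiff resides in Holholm, not Veldale. However, the amount in controversy is 242,000 dollars, which meets the 20,000 dollars floor, so the 'unless' proviso supplies this condition. Condition met.
  → Forum clause is triggered.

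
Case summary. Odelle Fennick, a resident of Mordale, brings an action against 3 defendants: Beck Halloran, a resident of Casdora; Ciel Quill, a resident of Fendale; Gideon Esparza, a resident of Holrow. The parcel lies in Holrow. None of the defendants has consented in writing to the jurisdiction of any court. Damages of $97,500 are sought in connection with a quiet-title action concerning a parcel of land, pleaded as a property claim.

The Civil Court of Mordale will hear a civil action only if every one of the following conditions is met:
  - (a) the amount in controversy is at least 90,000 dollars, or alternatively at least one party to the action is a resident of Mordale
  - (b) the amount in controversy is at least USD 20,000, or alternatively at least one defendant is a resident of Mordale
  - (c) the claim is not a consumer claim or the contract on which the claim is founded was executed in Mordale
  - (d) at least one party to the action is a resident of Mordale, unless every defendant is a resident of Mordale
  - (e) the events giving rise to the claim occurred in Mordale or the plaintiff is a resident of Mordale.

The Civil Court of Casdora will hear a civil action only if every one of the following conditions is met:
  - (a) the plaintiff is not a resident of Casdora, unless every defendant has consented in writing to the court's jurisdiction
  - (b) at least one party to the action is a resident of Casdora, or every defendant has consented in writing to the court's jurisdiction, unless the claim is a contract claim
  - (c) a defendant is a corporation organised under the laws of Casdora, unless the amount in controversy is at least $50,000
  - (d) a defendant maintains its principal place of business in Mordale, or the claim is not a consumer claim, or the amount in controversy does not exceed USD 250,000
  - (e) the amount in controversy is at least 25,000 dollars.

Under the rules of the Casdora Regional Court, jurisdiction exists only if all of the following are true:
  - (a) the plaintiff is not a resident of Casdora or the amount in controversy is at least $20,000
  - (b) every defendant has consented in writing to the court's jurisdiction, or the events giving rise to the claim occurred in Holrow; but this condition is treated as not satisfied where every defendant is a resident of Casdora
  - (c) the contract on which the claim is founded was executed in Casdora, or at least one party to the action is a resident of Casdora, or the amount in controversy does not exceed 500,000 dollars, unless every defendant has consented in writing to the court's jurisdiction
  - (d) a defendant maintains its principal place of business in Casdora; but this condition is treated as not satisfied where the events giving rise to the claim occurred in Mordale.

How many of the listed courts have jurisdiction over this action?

2

The Civil Court of Mordale:
  (a) The amount in controversy is USD 97,500, which meets the 90,000 dollars floor, so one alternative holds. Condition met.
  (b) The amount in controversy is $97,500, which meets the USD 20,000 floor, which satisfies one of the alternatives. Satisfied.
  (c) The claim is a property claim, not a consumer claim, so this disjunct is met. Met.
  (d) Odelle Fennick resides in Mordale. Satisfied.
  (e) The plaintiff resides in Mordale, which satisfies one of the alternatives. Satisfied.
  → Every requirement is satisfied — jurisdiction.
The Civil Court of Casdora:
  (a) The plaintiff resides in Mordale, which is not Casdora. Satisfied.
  (b) Beck Halloran resides in Casdora, so this disjunct is met. Satisfied.
  (c) No defendant is a corporation. However, the amount in controversy is 97,500 dollars, which meets the USD 50,000 floor, so the 'unless' proviso supplies this condition. Condition met.
  (d) The claim is a property claim, not a consumer claim, so one alternative holds. Condition met.
  (e) The amount in controversy is USD 97,500, which meets the $25,000 floor. Satisfied.
  → Jurisdiction lies.
The Casdora Regional Court:
  (a) The plaintiff resides in Mordale, which is not Casdora, so one alternative holds. Met.
  (b) The operative events occurred in Holrow — that alternative is enough. And the carve-out is inapplicable — the defendants reside as follows — Beck Halloran in Casdora, Ciel Quill in Fendale, Gideon Esparza in Holrow — not all in Casdora. Met.
  (c) Beck Halloran resides in Casdora, so this disjunct is met. Condition met.
  (d) No defendant is a corporation. Fails.
  → No jurisdiction.
Courts with jurisdiction: the Civil Court of Mordale, the Civil Court of Casdora — 2 in total.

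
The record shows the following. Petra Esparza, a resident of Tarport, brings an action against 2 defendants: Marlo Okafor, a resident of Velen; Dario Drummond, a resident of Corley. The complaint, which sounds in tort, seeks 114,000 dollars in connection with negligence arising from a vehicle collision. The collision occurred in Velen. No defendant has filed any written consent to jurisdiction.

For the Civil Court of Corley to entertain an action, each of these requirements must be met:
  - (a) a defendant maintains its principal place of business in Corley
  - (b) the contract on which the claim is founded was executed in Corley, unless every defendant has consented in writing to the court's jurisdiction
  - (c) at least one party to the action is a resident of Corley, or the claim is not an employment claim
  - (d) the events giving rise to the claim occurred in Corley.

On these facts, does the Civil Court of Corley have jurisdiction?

The Civil Court of Corley:
  (a) No defendant is a corporation. Fails.
  (b) No contract (and hence no place of execution) is alleged. Nor does the 'unless' clause help: no such written consent has been filed. Not met.
  (c) Dario Drummond resides in Corley — that alternative is enough. Satisfied.
  (d) The operative events occurred in Velen, not Corley. Not met.
  → Not every requirement is met — no jurisdiction.

No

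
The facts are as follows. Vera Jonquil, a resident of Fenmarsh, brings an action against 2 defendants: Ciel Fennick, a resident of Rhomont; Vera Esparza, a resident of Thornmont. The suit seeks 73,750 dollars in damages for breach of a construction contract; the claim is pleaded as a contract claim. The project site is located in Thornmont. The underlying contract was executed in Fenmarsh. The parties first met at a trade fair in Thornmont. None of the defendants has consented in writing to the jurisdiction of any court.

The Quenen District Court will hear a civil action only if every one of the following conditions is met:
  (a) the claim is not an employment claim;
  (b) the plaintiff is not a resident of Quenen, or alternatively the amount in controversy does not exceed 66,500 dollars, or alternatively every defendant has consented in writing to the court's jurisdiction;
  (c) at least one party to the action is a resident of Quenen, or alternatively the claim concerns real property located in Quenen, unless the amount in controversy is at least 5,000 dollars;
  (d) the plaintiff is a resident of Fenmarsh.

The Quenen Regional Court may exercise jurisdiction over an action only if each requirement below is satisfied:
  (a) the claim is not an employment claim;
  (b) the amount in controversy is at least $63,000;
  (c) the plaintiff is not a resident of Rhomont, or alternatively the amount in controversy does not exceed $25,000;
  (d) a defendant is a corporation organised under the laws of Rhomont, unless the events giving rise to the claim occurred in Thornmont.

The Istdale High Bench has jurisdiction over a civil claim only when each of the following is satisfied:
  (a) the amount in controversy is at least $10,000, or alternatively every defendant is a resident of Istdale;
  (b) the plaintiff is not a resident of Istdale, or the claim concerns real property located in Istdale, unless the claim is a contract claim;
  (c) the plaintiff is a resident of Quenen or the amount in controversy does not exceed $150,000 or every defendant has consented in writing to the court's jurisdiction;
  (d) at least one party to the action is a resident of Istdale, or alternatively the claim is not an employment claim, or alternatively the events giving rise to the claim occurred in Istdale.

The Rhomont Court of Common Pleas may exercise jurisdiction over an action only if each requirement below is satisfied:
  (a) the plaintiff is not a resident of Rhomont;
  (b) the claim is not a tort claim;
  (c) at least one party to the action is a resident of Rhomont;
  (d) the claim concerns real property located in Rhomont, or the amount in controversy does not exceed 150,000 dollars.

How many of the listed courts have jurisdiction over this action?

4

The Quenen District Court:
  (a) The claim is a contract claim, not an employment claim. Satisfied.
  (b) The plaintiff resides in Fenmarsh, which is not Quenen, which satisfies one of the alternatives. Satisfied.
  (c) No party resides in Quenen; the claim does not concern real property — none of the alternatives is met. The proviso rescues it, though: the amount in controversy is $73,750, which meets the USD 5,000 floor. Satisfied.
  (d) The plaintiff resides in Fenmarsh. Condition met.
  → The court has jurisdiction.
The Quenen Regional Court:
  (a) The claim is a contract claim, not an employment claim. Satisfied.
  (b) The amount in controversy is $73,750, which meets the 63,000 dollars floor. Met.
  (c) The plaintiff resides in Fenmarsh, which is not Rhomont — that alternative is enough. Condition met.
  (d) No defendant is a corporation. But the operative events occurred in Thornmont, and the 'unless' clause therefore excuses the requirement. Met.
  → The court has jurisdiction.
The Istdale High Bench:
  (a) The amount in controversy is $73,750, which meets the USD 10,000 floor, which satisfies one of the alternatives. Condition met.
  (b) The plaintiff resides in Fenmarsh, which is not Istdale, which satisfies one of the alternatives. Condition met.
  (c) The amount in controversy is $73,750, within the USD 150,000 ceiling, which satisfies one of the alternatives. Met.
  (d) The claim is a contract claim, not an employment claim, so one alternative holds. Condition met.
  → Jurisdiction lies.
The Rhomont Court of Common Pleas:
  (a) The plaintiff resides in Fenmarsh, which is not Rhomont. Condition met.
  (b) The claim is a contract claim, not a tort claim. Met.
  (c) Ciel Fennick resides in Rhomont. Satisfied.
  (d) The amount in controversy is $73,750, within the $150,000 ceiling — that alternative is enough. Condition met.
  → Jurisdiction lies.
Courts with jurisdiction: the Quenen District Court, the Quenen Regional Court, the Istdale High Bench, the Rhomont Court of Common Pleas — 4 in total.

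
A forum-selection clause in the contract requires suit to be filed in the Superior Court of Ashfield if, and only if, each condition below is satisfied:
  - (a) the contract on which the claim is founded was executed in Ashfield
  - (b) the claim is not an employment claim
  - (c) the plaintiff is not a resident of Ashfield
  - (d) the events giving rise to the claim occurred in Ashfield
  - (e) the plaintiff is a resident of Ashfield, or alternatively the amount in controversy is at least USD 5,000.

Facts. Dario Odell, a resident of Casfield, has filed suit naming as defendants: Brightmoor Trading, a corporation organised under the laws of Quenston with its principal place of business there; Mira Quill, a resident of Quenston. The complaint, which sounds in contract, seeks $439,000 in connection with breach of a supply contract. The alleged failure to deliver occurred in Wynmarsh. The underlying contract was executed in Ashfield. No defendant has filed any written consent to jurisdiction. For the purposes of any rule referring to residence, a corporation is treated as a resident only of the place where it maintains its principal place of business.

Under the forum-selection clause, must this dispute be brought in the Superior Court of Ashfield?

No

The Superior Court of Ashfield:
  (a) The contract was executed in Ashfield. Condition met.
  (b) The claim is a contract claim, not an employment claim. Condition met.
  (c) The plaintiff resides in Casfield, which is not Ashfield. Met.
  (d) The operative events occurred in Wynmarsh, not Ashfield. Not satisfied.
  (e) The amount in controversy is USD 439,000, which meets the $5,000 floor, so this disjunct is met. Condition met.
  → The clause does not apply.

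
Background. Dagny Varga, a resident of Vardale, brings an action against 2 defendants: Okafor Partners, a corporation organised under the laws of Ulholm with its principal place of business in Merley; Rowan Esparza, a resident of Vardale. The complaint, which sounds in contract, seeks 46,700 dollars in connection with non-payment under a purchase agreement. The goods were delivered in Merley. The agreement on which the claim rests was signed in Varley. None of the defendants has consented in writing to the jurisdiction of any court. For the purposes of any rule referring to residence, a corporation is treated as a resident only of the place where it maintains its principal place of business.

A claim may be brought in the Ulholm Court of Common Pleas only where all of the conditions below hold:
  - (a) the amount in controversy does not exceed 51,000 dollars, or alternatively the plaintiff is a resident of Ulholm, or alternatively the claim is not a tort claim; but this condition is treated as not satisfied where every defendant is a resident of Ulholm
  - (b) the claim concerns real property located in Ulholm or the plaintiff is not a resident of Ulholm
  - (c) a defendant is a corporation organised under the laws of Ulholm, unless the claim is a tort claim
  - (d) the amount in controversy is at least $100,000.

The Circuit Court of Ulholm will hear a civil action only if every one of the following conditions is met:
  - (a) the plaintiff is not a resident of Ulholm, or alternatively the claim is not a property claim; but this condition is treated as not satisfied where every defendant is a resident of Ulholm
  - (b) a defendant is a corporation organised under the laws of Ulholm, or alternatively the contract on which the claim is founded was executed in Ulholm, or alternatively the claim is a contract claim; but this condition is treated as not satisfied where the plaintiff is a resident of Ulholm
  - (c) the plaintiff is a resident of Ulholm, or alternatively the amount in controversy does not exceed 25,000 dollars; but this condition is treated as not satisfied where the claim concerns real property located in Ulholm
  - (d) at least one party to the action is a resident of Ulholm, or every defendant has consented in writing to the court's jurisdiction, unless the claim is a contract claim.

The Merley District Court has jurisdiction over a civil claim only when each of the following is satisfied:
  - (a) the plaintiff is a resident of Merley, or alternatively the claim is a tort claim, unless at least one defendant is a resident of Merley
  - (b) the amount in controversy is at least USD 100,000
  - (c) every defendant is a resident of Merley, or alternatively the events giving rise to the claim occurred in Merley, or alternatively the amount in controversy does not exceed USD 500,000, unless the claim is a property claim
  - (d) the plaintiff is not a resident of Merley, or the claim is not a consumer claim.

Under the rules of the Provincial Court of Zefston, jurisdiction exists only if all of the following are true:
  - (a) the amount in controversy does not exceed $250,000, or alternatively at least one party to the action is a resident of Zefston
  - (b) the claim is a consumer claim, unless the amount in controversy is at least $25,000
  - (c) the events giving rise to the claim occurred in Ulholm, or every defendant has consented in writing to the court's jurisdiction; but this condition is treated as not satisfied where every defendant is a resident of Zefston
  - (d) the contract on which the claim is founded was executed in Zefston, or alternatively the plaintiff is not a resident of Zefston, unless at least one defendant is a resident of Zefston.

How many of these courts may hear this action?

0

The Ulholm Court of Common Pleas:
  (a) The amount in controversy is $46,700, within the USD 51,000 ceiling, which satisfies one of the alternatives. And the carve-out is inapplicable — the defendants reside as follows — Okafor Partners in Merley, Rowan Esparza in Vardale — not all in Ulholm. Met.
  (b) The plaintiff resides in Vardale, which is not Ulholm, so this disjunct is met. Condition met.
  (c) Okafor Partners is organised under the laws of Ulholm. Condition met.
  (d) The amount in controversy is $46,700, below the USD 100,000 floor. Not satisfied.
  → Not every requirement is met — no jurisdiction.
The Circuit Court of Ulholm:
  (a) The plaintiff resides in Vardale, which is not Ulholm, so this disjunct is met. The carve-out does not apply: the defendants reside as follows — Okafor Partners in Merley, Rowan Esparza in Vardale — not all in Ulholm. Satisfied.
  (b) Okafor Partners is organised under the laws of Ulholm, so one alternative holds. And the carve-out is inapplicable — the plaintiff resides in Vardale, not Ulholm. Satisfied.
  (c) The plaintiff resides in Vardale, not Ulholm; the amount in controversy is $46,700, above the $25,000 ceiling — no alternative holds. Condition not met.
  (d) No party resides in Ulholm; no such written consent has been filed — none of the alternatives is met. But the claim is a contract claim, and the 'unless' clause therefore excuses the requirement. Met.
  → The court lacks jurisdiction.
The Merley District Court:
  (a) The plaintiff resides in Vardale, not Merley; the claim is a contract claim, not a tort claim — no alternative holds. The proviso rescues it, though: Okafor Partners resides in Merley. Condition met.
  (b) The amount in controversy is $46,700, below the 100,000 dollars floor. Fails.
  (c) The operative events occurred in Merley, which satisfies one of the alternatives. Condition met.
  (d) The plaintiff resides in Vardale, which is not Merley, so one alternative holds. Met.
  → At least one condition fails; no jurisdiction.
The Provincial Court of Zefston:
  (a) The amount in controversy is USD 46,700, within the USD 250,000 ceiling, which satisfies one of the alternatives. Met.
  (b) The claim is a contract claim, not a consumer claim. However, the amount in controversy is $46,700, which meets the USD 25,000 floor, so the 'unless' proviso supplies this condition. Condition met.
  (c) The operative events occurred in Merley, not Ulholm; no such written consent has been filed — no alternative holds. Not met.
  (d) The plaintiff resides in Vardale, which is not Zefston — that alternative is enough. Met.
  → Not every requirement is met — no jurisdiction.
No court satisfies all of its conditions.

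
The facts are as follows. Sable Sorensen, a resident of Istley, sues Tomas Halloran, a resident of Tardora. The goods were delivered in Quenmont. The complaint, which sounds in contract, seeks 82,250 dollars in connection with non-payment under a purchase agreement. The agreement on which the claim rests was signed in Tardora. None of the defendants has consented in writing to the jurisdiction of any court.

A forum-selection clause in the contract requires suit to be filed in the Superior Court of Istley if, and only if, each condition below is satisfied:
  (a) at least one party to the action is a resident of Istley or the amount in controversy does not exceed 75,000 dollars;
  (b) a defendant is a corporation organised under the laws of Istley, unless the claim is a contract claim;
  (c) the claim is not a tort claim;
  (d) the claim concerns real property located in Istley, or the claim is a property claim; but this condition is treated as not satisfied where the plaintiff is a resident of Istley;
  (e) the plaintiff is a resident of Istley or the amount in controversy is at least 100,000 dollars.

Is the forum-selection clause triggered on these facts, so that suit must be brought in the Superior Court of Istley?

No

The Superior Court of Istley:
  (a) Sable Sorensen resides in Istley — that alternative is enough. Condition met.
  (b) No defendant is a corporation. The proviso rescues it, though: the claim is a contract claim. Satisfied.
  (c) The claim is a contract claim, not a tort claim. Met.
  (d) The claim does not concern real property; the claim is a contract claim, not a property claim — none of the alternatives is met. Fails.
  (e) The plaintiff resides in Istley, so this disjunct is met. Condition met.
  → Forum clause is not triggered.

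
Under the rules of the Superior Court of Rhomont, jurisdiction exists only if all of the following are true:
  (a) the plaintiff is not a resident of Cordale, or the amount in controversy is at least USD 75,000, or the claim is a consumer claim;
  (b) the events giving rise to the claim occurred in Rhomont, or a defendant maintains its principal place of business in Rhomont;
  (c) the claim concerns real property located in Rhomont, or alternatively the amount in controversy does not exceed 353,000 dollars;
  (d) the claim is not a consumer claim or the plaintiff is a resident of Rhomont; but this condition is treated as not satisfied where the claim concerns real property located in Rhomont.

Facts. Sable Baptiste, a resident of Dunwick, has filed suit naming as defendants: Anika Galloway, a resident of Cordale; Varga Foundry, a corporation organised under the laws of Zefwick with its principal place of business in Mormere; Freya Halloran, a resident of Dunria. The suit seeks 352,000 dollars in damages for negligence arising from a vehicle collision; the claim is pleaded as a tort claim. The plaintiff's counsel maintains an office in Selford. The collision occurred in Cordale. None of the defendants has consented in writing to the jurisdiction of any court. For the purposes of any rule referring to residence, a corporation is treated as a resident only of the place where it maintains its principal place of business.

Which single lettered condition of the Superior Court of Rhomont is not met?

(b)

The Superior Court of Rhomont:
  (a) The plaintiff resides in Dunwick, which is not Cordale — that alternative is enough. Satisfied.
  (b) The operative events occurred in Cordale, not Rhomont; the corporate defendant(s) have their principal place of business in Mormere, not Rhomont — no alternative holds. Condition not met.
  (c) The amount in controversy is USD 352,000, within the USD 353,000 ceiling — that alternative is enough. Condition met.
  (d) The claim is a tort claim, not a consumer claim — that alternative is enough. And the carve-out is inapplicable — the claim does not concern real property. Met.
Only condition (b) fails.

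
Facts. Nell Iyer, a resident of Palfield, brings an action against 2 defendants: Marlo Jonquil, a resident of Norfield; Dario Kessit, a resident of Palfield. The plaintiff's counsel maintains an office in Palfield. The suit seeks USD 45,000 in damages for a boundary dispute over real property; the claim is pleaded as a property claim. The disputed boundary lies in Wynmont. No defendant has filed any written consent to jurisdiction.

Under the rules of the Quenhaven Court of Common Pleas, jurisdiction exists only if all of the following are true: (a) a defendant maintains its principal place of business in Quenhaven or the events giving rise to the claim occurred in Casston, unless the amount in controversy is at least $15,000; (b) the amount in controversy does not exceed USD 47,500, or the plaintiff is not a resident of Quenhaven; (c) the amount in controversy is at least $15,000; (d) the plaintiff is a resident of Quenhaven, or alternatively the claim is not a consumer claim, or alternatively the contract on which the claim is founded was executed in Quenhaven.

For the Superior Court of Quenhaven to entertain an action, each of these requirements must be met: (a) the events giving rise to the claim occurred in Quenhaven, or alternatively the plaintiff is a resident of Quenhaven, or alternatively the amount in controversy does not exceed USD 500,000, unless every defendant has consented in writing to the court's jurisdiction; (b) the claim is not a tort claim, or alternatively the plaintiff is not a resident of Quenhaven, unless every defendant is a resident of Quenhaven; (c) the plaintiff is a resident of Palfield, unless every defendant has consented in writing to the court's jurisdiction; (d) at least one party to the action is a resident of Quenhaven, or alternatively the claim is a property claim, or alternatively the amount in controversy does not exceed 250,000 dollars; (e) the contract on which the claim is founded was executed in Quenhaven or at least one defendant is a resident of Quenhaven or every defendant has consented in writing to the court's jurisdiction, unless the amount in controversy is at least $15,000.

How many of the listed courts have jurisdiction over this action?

The Quenhaven Court of Common Pleas:
  (a) No defendant is a corporation; the operative events occurred in Wynmont, not Casston — every alternative fails. The proviso rescues it, though: the amount in controversy is $45,000, which meets the USD 15,000 floor. Met.
  (b) The amount in controversy is USD 45,000, within the $47,500 ceiling — that alternative is enough. Condition met.
  (c) The amount in controversy is $45,000, which meets the 15,000 dollars floor. Satisfied.
  (d) The claim is a property claim, not a consumer claim, which satisfies one of the alternatives. Satisfied.
  → The court has jurisdiction.
The Superior Court of Quenhaven:
  (a) The amount in controversy is $45,000, within the 500,000 dollars ceiling, so one alternative holds. Satisfied.
  (b) The claim is a property claim, not a tort claim, so this disjunct is met. Condition met.
  (c) The plaintiff resides in Palfield. Met.
  (d) The claim is a property claim, which satisfies one of the alternatives. Condition met.
  (e) No contract (and hence no place of execution) is alleged; no defendant resides in Quenhaven (they reside in Norfield, Palfield); no such written consent has been filed — every alternative fails. The proviso rescues it, though: the amount in controversy is USD 45,000, which meets the $15,000 floor. Condition met.
  → Every requirement is satisfied — jurisdiction.
Courts with jurisdiction: the Quenhaven Court of Common Pleas, the Superior Court of Quenhaven — 2 in total.

2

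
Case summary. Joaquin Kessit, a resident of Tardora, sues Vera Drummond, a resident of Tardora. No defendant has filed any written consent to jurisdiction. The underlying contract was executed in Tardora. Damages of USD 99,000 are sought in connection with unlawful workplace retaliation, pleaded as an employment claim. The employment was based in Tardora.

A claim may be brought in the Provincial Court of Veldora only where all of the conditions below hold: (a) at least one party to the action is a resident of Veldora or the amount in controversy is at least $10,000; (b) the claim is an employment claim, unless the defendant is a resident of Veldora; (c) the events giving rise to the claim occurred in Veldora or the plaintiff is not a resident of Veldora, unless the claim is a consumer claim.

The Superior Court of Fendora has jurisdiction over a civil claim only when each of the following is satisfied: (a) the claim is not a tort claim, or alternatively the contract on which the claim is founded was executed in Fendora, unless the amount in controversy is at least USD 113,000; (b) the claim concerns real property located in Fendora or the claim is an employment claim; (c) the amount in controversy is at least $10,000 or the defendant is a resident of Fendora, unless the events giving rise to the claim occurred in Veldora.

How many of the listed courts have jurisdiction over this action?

2

The Provincial Court of Veldora:
  (a) The amount in controversy is 99,000 dollars, which meets the $10,000 floor, so one alternative holds. Satisfied.
  (b) The claim is an employment claim. Met.
  (c) The plaintiff resides in Tardora, which is not Veldora, so one alternative holds. Met.
  → Jurisdiction lies.
The Superior Court of Fendora:
  (a) The claim is an employment claim, not a tort claim, so one alternative holds. Satisfied.
  (b) The claim is an employment claim — that alternative is enough. Condition met.
  (c) The amount in controversy is 99,000 dollars, which meets the USD 10,000 floor — that alternative is enough. Satisfied.
  → All conditions met; jurisdiction exists.
Courts with jurisdiction: the Provincial Court of Veldora, the Superior Court of Fendora — 2 in total.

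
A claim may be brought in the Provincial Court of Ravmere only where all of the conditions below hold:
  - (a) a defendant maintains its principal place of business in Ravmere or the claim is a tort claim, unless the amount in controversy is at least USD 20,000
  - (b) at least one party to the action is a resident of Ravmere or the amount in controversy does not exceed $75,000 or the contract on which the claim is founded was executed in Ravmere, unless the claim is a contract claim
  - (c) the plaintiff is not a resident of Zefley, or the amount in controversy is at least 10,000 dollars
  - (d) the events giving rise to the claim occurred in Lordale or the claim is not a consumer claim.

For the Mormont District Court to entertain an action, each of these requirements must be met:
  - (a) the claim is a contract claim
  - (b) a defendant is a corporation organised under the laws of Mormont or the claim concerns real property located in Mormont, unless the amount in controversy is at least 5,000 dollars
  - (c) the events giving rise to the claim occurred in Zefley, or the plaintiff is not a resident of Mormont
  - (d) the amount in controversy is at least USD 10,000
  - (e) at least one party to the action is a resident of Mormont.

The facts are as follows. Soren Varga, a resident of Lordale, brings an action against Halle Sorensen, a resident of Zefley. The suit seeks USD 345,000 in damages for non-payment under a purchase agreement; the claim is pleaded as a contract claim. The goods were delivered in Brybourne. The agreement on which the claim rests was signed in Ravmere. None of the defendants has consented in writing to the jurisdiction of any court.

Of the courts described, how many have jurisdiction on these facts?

The Provincial Court of Ravmere:
  (a) No defendant is a corporation; the claim is a contract claim, not a tort claim — none of the alternatives is met. The proviso rescues it, though: the amount in controversy is 345,000 dollars, which meets the 20,000 dollars floor. Met.
  (b) The contract was executed in Ravmere, which satisfies one of the alternatives. Met.
  (c) The plaintiff resides in Lordale, which is not Zefley, so one alternative holds. Met.
  (d) The claim is a contract claim, not a consumer claim — that alternative is enough. Condition met.
  → Every requirement is satisfied — jurisdiction.
The Mormont District Court:
  (a) The claim is a contract claim. Condition met.
  (b) No defendant is a corporation; the claim does not concern real property — every alternative fails. However, the amount in controversy is $345,000, which meets the 5,000 dollars floor, so the 'unless' proviso supplies this condition. Met.
  (c) The plaintiff resides in Lordale, which is not Mormont, which satisfies one of the alternatives. Met.
  (d) The amount in controversy is 345,000 dollars, which meets the $10,000 floor. Satisfied.
  (e) No party resides in Mormont. Condition not met.
  → The court lacks jurisdiction.
Courts with jurisdiction: the Provincial Court of Ravmere — 1 in total.

1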